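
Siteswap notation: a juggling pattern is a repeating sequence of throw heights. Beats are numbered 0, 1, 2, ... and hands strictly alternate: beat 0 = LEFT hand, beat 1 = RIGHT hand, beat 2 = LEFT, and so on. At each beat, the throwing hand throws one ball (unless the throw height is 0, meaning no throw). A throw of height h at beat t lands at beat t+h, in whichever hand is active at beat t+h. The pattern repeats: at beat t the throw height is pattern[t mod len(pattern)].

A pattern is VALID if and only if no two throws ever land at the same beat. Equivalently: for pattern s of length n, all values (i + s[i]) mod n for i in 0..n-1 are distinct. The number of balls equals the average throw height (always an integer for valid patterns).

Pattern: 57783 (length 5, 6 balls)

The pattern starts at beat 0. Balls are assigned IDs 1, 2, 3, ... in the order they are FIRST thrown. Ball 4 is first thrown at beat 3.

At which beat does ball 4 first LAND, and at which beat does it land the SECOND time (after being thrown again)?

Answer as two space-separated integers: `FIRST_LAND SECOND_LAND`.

Answer: 11 18

Derivation:
Beat 0 (L): throw ball1 h=5 -> lands@5:R; in-air after throw: [b1@5:R]
Beat 1 (R): throw ball2 h=7 -> lands@8:L; in-air after throw: [b1@5:R b2@8:L]
Beat 2 (L): throw ball3 h=7 -> lands@9:R; in-air after throw: [b1@5:R b2@8:L b3@9:R]
Beat 3 (R): throw ball4 h=8 -> lands@11:R; in-air after throw: [b1@5:R b2@8:L b3@9:R b4@11:R]
Beat 4 (L): throw ball5 h=3 -> lands@7:R; in-air after throw: [b1@5:R b5@7:R b2@8:L b3@9:R b4@11:R]
Beat 5 (R): throw ball1 h=5 -> lands@10:L; in-air after throw: [b5@7:R b2@8:L b3@9:R b1@10:L b4@11:R]
Beat 6 (L): throw ball6 h=7 -> lands@13:R; in-air after throw: [b5@7:R b2@8:L b3@9:R b1@10:L b4@11:R b6@13:R]
Beat 7 (R): throw ball5 h=7 -> lands@14:L; in-air after throw: [b2@8:L b3@9:R b1@10:L b4@11:R b6@13:R b5@14:L]
Beat 8 (L): throw ball2 h=8 -> lands@16:L; in-air after throw: [b3@9:R b1@10:L b4@11:R b6@13:R b5@14:L b2@16:L]
Beat 9 (R): throw ball3 h=3 -> lands@12:L; in-air after throw: [b1@10:L b4@11:R b3@12:L b6@13:R b5@14:L b2@16:L]
Beat 10 (L): throw ball1 h=5 -> lands@15:R; in-air after throw: [b4@11:R b3@12:L b6@13:R b5@14:L b1@15:R b2@16:L]
Beat 11 (R): throw ball4 h=7 -> lands@18:L; in-air after throw: [b3@12:L b6@13:R b5@14:L b1@15:R b2@16:L b4@18:L]
Beat 12 (L): throw ball3 h=7 -> lands@19:R; in-air after throw: [b6@13:R b5@14:L b1@15:R b2@16:L b4@18:L b3@19:R]
Beat 13 (R): throw ball6 h=8 -> lands@21:R; in-air after throw: [b5@14:L b1@15:R b2@16:L b4@18:L b3@19:R b6@21:R]
Beat 14 (L): throw ball5 h=3 -> lands@17:R; in-air after throw: [b1@15:R b2@16:L b5@17:R b4@18:L b3@19:R b6@21:R]
Beat 15 (R): throw ball1 h=5 -> lands@20:L; in-air after throw: [b2@16:L b5@17:R b4@18:L b3@19:R b1@20:L b6@21:R]
Beat 16 (L): throw ball2 h=7 -> lands@23:R; in-air after throw: [b5@17:R b4@18:L b3@19:R b1@20:L b6@21:R b2@23:R]
Beat 17 (R): throw ball5 h=7 -> lands@24:L; in-air after throw: [b4@18:L b3@19:R b1@20:L b6@21:R b2@23:R b5@24:L]
Beat 18 (L): throw ball4 h=8 -> lands@26:L; in-air after throw: [b3@19:R b1@20:L b6@21:R b2@23:R b5@24:L b4@26:L]
Ball 4: thrown@3 h=8 -> first land @11; rethrown@11 h=7 -> second land @18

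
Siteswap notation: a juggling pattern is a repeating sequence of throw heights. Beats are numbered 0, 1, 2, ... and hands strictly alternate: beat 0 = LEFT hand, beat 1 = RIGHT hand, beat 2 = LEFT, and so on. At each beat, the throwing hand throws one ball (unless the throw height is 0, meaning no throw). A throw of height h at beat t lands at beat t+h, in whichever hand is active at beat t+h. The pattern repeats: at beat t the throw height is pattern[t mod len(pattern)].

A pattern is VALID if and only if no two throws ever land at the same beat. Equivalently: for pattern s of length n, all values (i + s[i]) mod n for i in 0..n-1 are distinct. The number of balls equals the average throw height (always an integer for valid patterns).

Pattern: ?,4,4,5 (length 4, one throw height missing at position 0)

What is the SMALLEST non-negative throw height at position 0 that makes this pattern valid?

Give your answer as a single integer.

i=0: s[i]=? (unknown)
i=1: (1 + 4) mod 4 = 1
i=2: (2 + 4) mod 4 = 2
i=3: (3 + 5) mod 4 = 0
Known residues: [0, 1, 2]; need a permutation of 0..3, so missing residue r = 3
Need (0 + s) mod 4 = 3; smallest s = (3 - 0) mod 4 = 3

Answer: 3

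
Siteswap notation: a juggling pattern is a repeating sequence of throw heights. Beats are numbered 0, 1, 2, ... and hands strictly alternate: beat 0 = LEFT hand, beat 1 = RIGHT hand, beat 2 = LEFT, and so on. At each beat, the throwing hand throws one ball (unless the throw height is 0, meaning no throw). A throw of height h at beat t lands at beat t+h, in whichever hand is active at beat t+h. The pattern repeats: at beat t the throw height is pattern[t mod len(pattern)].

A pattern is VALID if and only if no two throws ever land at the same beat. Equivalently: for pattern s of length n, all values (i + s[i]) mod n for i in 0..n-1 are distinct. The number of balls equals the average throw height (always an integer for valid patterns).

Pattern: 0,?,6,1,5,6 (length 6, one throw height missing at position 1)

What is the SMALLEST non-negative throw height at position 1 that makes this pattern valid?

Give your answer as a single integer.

Answer: 0

Derivation:
i=0: (0 + 0) mod 6 = 0
i=1: s[i]=? (unknown)
i=2: (2 + 6) mod 6 = 2
i=3: (3 + 1) mod 6 = 4
i=4: (4 + 5) mod 6 = 3
i=5: (5 + 6) mod 6 = 5
Known residues: [0, 2, 3, 4, 5]; need a permutation of 0..5, so missing residue r = 1
Need (1 + s) mod 6 = 1; smallest s = (1 - 1) mod 6 = 0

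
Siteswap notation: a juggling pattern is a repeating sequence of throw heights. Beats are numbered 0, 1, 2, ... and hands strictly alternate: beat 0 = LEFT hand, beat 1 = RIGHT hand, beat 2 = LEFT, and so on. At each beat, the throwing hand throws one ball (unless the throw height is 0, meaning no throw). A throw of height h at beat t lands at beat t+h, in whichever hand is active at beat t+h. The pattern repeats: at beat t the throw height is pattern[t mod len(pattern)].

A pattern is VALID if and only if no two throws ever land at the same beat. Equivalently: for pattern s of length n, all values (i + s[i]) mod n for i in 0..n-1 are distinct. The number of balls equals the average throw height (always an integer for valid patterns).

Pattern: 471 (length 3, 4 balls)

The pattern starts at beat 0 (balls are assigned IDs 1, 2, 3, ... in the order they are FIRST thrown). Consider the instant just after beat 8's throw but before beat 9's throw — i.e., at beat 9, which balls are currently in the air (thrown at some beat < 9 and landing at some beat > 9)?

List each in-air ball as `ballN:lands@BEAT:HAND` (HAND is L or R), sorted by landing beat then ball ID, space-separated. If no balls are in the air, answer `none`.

Answer: ball4:lands@10:L ball1:lands@11:R ball3:lands@14:L

Derivation:
Beat 0 (L): throw ball1 h=4 -> lands@4:L; in-air after throw: [b1@4:L]
Beat 1 (R): throw ball2 h=7 -> lands@8:L; in-air after throw: [b1@4:L b2@8:L]
Beat 2 (L): throw ball3 h=1 -> lands@3:R; in-air after throw: [b3@3:R b1@4:L b2@8:L]
Beat 3 (R): throw ball3 h=4 -> lands@7:R; in-air after throw: [b1@4:L b3@7:R b2@8:L]
Beat 4 (L): throw ball1 h=7 -> lands@11:R; in-air after throw: [b3@7:R b2@8:L b1@11:R]
Beat 5 (R): throw ball4 h=1 -> lands@6:L; in-air after throw: [b4@6:L b3@7:R b2@8:L b1@11:R]
Beat 6 (L): throw ball4 h=4 -> lands@10:L; in-air after throw: [b3@7:R b2@8:L b4@10:L b1@11:R]
Beat 7 (R): throw ball3 h=7 -> lands@14:L; in-air after throw: [b2@8:L b4@10:L b1@11:R b3@14:L]
Beat 8 (L): throw ball2 h=1 -> lands@9:R; in-air after throw: [b2@9:R b4@10:L b1@11:R b3@14:L]
Beat 9 (R): throw ball2 h=4 -> lands@13:R; in-air after throw: [b4@10:L b1@11:R b2@13:R b3@14:L]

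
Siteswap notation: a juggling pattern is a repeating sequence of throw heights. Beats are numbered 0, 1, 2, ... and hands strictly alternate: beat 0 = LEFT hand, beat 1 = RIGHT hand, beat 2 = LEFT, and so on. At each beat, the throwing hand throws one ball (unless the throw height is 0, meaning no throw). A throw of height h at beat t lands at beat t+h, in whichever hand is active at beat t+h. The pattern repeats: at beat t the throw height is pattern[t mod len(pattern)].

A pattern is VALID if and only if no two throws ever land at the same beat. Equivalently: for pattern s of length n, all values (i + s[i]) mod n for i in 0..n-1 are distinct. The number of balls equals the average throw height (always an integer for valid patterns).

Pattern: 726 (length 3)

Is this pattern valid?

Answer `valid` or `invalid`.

i=0: (i + s[i]) mod n = (0 + 7) mod 3 = 1
i=1: (i + s[i]) mod n = (1 + 2) mod 3 = 0
i=2: (i + s[i]) mod n = (2 + 6) mod 3 = 2
Residues: [1, 0, 2], distinct: True

Answer: valid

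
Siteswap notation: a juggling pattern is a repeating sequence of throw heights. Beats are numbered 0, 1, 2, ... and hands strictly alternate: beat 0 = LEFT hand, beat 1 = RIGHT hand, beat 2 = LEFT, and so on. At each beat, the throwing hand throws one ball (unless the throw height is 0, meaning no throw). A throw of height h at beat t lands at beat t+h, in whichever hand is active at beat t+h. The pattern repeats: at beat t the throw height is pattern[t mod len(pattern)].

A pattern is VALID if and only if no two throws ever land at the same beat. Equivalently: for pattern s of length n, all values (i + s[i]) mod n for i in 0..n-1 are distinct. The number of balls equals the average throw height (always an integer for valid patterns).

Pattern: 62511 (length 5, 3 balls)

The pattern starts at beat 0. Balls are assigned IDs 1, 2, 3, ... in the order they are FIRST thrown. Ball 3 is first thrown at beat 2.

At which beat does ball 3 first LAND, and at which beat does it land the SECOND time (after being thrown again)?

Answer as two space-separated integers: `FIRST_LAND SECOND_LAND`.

Beat 0 (L): throw ball1 h=6 -> lands@6:L; in-air after throw: [b1@6:L]
Beat 1 (R): throw ball2 h=2 -> lands@3:R; in-air after throw: [b2@3:R b1@6:L]
Beat 2 (L): throw ball3 h=5 -> lands@7:R; in-air after throw: [b2@3:R b1@6:L b3@7:R]
Beat 3 (R): throw ball2 h=1 -> lands@4:L; in-air after throw: [b2@4:L b1@6:L b3@7:R]
Beat 4 (L): throw ball2 h=1 -> lands@5:R; in-air after throw: [b2@5:R b1@6:L b3@7:R]
Beat 5 (R): throw ball2 h=6 -> lands@11:R; in-air after throw: [b1@6:L b3@7:R b2@11:R]
Beat 6 (L): throw ball1 h=2 -> lands@8:L; in-air after throw: [b3@7:R b1@8:L b2@11:R]
Beat 7 (R): throw ball3 h=5 -> lands@12:L; in-air after throw: [b1@8:L b2@11:R b3@12:L]
Beat 8 (L): throw ball1 h=1 -> lands@9:R; in-air after throw: [b1@9:R b2@11:R b3@12:L]
Beat 9 (R): throw ball1 h=1 -> lands@10:L; in-air after throw: [b1@10:L b2@11:R b3@12:L]
Beat 10 (L): throw ball1 h=6 -> lands@16:L; in-air after throw: [b2@11:R b3@12:L b1@16:L]
Beat 11 (R): throw ball2 h=2 -> lands@13:R; in-air after throw: [b3@12:L b2@13:R b1@16:L]
Beat 12 (L): throw ball3 h=5 -> lands@17:R; in-air after throw: [b2@13:R b1@16:L b3@17:R]
Ball 3: thrown@2 h=5 -> first land @7; rethrown@7 h=5 -> second land @12

Answer: 7 12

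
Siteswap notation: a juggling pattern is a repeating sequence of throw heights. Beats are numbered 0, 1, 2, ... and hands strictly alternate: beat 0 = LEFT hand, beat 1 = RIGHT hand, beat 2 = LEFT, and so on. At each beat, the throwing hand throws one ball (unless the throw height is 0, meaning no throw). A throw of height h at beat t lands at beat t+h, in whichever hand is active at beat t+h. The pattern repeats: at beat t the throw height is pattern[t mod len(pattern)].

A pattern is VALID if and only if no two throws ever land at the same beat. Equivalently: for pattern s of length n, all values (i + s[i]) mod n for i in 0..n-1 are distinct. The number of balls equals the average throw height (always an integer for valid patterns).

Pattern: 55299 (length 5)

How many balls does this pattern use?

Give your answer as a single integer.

Answer: 6

Derivation:
Pattern = [5, 5, 2, 9, 9], length n = 5
  position 0: throw height = 5, running sum = 5
  position 1: throw height = 5, running sum = 10
  position 2: throw height = 2, running sum = 12
  position 3: throw height = 9, running sum = 21
  position 4: throw height = 9, running sum = 30
Total sum = 30; balls = sum / n = 30 / 5 = 6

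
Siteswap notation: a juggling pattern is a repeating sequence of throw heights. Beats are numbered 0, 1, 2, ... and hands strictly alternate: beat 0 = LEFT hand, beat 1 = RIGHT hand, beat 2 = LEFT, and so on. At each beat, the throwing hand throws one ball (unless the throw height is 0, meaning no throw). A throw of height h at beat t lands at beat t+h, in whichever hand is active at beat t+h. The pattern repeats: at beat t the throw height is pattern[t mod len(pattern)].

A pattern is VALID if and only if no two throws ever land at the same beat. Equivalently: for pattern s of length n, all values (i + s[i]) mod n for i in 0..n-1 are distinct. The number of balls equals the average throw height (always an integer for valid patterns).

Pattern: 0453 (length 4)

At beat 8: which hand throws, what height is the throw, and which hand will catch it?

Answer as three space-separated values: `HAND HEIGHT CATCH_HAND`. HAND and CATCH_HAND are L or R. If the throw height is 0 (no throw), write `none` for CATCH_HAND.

Answer: L 0 none

Derivation:
Beat 8: 8 mod 2 = 0, so hand = L
Throw height = pattern[8 mod 4] = pattern[0] = 0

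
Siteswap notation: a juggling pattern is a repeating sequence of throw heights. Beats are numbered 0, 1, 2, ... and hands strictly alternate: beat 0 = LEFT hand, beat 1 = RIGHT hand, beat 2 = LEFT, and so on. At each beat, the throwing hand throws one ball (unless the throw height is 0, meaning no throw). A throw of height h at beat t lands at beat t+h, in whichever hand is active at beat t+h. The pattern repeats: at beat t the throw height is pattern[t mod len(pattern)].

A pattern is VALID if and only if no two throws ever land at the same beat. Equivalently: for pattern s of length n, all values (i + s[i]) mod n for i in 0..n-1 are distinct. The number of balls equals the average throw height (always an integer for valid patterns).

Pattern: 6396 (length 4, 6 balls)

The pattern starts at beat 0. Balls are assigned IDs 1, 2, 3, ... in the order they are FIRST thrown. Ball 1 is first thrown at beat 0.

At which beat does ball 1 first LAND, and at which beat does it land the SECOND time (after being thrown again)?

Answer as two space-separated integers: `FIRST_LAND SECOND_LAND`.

Beat 0 (L): throw ball1 h=6 -> lands@6:L; in-air after throw: [b1@6:L]
Beat 1 (R): throw ball2 h=3 -> lands@4:L; in-air after throw: [b2@4:L b1@6:L]
Beat 2 (L): throw ball3 h=9 -> lands@11:R; in-air after throw: [b2@4:L b1@6:L b3@11:R]
Beat 3 (R): throw ball4 h=6 -> lands@9:R; in-air after throw: [b2@4:L b1@6:L b4@9:R b3@11:R]
Beat 4 (L): throw ball2 h=6 -> lands@10:L; in-air after throw: [b1@6:L b4@9:R b2@10:L b3@11:R]
Beat 5 (R): throw ball5 h=3 -> lands@8:L; in-air after throw: [b1@6:L b5@8:L b4@9:R b2@10:L b3@11:R]
Beat 6 (L): throw ball1 h=9 -> lands@15:R; in-air after throw: [b5@8:L b4@9:R b2@10:L b3@11:R b1@15:R]
Beat 7 (R): throw ball6 h=6 -> lands@13:R; in-air after throw: [b5@8:L b4@9:R b2@10:L b3@11:R b6@13:R b1@15:R]
Beat 8 (L): throw ball5 h=6 -> lands@14:L; in-air after throw: [b4@9:R b2@10:L b3@11:R b6@13:R b5@14:L b1@15:R]
Beat 9 (R): throw ball4 h=3 -> lands@12:L; in-air after throw: [b2@10:L b3@11:R b4@12:L b6@13:R b5@14:L b1@15:R]
Beat 10 (L): throw ball2 h=9 -> lands@19:R; in-air after throw: [b3@11:R b4@12:L b6@13:R b5@14:L b1@15:R b2@19:R]
Beat 11 (R): throw ball3 h=6 -> lands@17:R; in-air after throw: [b4@12:L b6@13:R b5@14:L b1@15:R b3@17:R b2@19:R]
Beat 12 (L): throw ball4 h=6 -> lands@18:L; in-air after throw: [b6@13:R b5@14:L b1@15:R b3@17:R b4@18:L b2@19:R]
Beat 13 (R): throw ball6 h=3 -> lands@16:L; in-air after throw: [b5@14:L b1@15:R b6@16:L b3@17:R b4@18:L b2@19:R]
Beat 14 (L): throw ball5 h=9 -> lands@23:R; in-air after throw: [b1@15:R b6@16:L b3@17:R b4@18:L b2@19:R b5@23:R]
Beat 15 (R): throw ball1 h=6 -> lands@21:R; in-air after throw: [b6@16:L b3@17:R b4@18:L b2@19:R b1@21:R b5@23:R]
Ball 1: thrown@0 h=6 -> first land @6; rethrown@6 h=9 -> second land @15

Answer: 6 15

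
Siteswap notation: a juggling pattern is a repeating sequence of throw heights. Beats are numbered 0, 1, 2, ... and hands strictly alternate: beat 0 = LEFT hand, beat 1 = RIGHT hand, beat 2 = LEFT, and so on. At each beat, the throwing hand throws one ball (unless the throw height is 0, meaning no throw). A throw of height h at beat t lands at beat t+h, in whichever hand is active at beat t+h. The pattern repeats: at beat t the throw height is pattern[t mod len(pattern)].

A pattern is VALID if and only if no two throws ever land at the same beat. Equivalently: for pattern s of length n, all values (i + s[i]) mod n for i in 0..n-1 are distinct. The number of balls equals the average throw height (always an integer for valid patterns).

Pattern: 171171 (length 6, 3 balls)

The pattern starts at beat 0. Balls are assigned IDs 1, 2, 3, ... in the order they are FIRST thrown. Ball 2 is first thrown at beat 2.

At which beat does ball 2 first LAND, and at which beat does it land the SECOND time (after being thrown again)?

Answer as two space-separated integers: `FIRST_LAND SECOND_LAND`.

Beat 0 (L): throw ball1 h=1 -> lands@1:R; in-air after throw: [b1@1:R]
Beat 1 (R): throw ball1 h=7 -> lands@8:L; in-air after throw: [b1@8:L]
Beat 2 (L): throw ball2 h=1 -> lands@3:R; in-air after throw: [b2@3:R b1@8:L]
Beat 3 (R): throw ball2 h=1 -> lands@4:L; in-air after throw: [b2@4:L b1@8:L]
Beat 4 (L): throw ball2 h=7 -> lands@11:R; in-air after throw: [b1@8:L b2@11:R]
Ball 2: thrown@2 h=1 -> first land @3; rethrown@3 h=1 -> second land @4

Answer: 3 4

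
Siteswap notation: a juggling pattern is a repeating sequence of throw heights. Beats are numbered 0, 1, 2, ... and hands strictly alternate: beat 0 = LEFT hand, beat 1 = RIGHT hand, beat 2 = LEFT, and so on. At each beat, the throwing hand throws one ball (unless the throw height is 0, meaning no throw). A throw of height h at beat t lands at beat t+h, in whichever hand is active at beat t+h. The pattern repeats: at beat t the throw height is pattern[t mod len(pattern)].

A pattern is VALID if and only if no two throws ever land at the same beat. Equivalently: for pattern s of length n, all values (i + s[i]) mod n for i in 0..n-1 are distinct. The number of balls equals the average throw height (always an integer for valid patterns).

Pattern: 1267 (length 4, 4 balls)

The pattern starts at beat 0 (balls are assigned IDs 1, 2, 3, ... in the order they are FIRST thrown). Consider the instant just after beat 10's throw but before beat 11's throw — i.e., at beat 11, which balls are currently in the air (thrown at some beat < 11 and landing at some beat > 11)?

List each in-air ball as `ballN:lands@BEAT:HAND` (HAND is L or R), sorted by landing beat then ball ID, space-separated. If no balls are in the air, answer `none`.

Beat 0 (L): throw ball1 h=1 -> lands@1:R; in-air after throw: [b1@1:R]
Beat 1 (R): throw ball1 h=2 -> lands@3:R; in-air after throw: [b1@3:R]
Beat 2 (L): throw ball2 h=6 -> lands@8:L; in-air after throw: [b1@3:R b2@8:L]
Beat 3 (R): throw ball1 h=7 -> lands@10:L; in-air after throw: [b2@8:L b1@10:L]
Beat 4 (L): throw ball3 h=1 -> lands@5:R; in-air after throw: [b3@5:R b2@8:L b1@10:L]
Beat 5 (R): throw ball3 h=2 -> lands@7:R; in-air after throw: [b3@7:R b2@8:L b1@10:L]
Beat 6 (L): throw ball4 h=6 -> lands@12:L; in-air after throw: [b3@7:R b2@8:L b1@10:L b4@12:L]
Beat 7 (R): throw ball3 h=7 -> lands@14:L; in-air after throw: [b2@8:L b1@10:L b4@12:L b3@14:L]
Beat 8 (L): throw ball2 h=1 -> lands@9:R; in-air after throw: [b2@9:R b1@10:L b4@12:L b3@14:L]
Beat 9 (R): throw ball2 h=2 -> lands@11:R; in-air after throw: [b1@10:L b2@11:R b4@12:L b3@14:L]
Beat 10 (L): throw ball1 h=6 -> lands@16:L; in-air after throw: [b2@11:R b4@12:L b3@14:L b1@16:L]
Beat 11 (R): throw ball2 h=7 -> lands@18:L; in-air after throw: [b4@12:L b3@14:L b1@16:L b2@18:L]

Answer: ball4:lands@12:L ball3:lands@14:L ball1:lands@16:L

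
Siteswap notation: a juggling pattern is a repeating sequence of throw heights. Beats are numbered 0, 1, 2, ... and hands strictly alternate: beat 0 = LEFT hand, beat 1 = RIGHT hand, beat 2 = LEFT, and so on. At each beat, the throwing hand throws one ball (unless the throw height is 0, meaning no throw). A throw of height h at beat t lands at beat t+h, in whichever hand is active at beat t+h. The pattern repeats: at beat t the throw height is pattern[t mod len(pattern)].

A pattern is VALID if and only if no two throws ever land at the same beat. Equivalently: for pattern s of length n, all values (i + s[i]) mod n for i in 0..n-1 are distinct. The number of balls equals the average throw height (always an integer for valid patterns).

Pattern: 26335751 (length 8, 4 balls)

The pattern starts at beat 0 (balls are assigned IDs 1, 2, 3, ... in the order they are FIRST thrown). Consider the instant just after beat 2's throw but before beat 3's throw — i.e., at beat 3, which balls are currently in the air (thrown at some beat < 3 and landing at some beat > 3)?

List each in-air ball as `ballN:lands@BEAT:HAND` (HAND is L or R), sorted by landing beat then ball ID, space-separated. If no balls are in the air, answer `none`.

Answer: ball1:lands@5:R ball2:lands@7:R

Derivation:
Beat 0 (L): throw ball1 h=2 -> lands@2:L; in-air after throw: [b1@2:L]
Beat 1 (R): throw ball2 h=6 -> lands@7:R; in-air after throw: [b1@2:L b2@7:R]
Beat 2 (L): throw ball1 h=3 -> lands@5:R; in-air after throw: [b1@5:R b2@7:R]
Beat 3 (R): throw ball3 h=3 -> lands@6:L; in-air after throw: [b1@5:R b3@6:L b2@7:R]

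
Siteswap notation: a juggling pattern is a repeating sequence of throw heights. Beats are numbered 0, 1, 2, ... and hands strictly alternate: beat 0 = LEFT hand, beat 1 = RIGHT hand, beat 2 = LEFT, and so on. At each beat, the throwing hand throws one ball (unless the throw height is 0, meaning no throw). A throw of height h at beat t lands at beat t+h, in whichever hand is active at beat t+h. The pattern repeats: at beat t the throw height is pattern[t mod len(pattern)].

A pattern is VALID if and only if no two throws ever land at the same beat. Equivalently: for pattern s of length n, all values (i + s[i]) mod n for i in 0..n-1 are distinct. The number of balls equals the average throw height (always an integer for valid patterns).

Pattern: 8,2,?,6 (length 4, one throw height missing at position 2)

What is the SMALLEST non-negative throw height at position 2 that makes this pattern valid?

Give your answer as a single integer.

i=0: (0 + 8) mod 4 = 0
i=1: (1 + 2) mod 4 = 3
i=2: s[i]=? (unknown)
i=3: (3 + 6) mod 4 = 1
Known residues: [0, 1, 3]; need a permutation of 0..3, so missing residue r = 2
Need (2 + s) mod 4 = 2; smallest s = (2 - 2) mod 4 = 0

Answer: 0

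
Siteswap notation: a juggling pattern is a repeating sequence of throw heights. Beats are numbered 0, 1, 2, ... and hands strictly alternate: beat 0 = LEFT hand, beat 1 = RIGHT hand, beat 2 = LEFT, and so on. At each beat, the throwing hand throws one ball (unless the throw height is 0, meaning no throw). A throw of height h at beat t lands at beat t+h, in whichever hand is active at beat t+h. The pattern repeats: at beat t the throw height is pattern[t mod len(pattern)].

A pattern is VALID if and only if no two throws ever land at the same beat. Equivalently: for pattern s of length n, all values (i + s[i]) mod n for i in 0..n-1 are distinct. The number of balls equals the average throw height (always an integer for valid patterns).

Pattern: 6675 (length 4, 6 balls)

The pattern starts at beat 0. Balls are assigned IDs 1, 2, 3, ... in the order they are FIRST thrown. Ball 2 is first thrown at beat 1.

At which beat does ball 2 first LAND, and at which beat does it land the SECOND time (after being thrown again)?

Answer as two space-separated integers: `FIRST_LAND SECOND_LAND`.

Answer: 7 12

Derivation:
Beat 0 (L): throw ball1 h=6 -> lands@6:L; in-air after throw: [b1@6:L]
Beat 1 (R): throw ball2 h=6 -> lands@7:R; in-air after throw: [b1@6:L b2@7:R]
Beat 2 (L): throw ball3 h=7 -> lands@9:R; in-air after throw: [b1@6:L b2@7:R b3@9:R]
Beat 3 (R): throw ball4 h=5 -> lands@8:L; in-air after throw: [b1@6:L b2@7:R b4@8:L b3@9:R]
Beat 4 (L): throw ball5 h=6 -> lands@10:L; in-air after throw: [b1@6:L b2@7:R b4@8:L b3@9:R b5@10:L]
Beat 5 (R): throw ball6 h=6 -> lands@11:R; in-air after throw: [b1@6:L b2@7:R b4@8:L b3@9:R b5@10:L b6@11:R]
Beat 6 (L): throw ball1 h=7 -> lands@13:R; in-air after throw: [b2@7:R b4@8:L b3@9:R b5@10:L b6@11:R b1@13:R]
Beat 7 (R): throw ball2 h=5 -> lands@12:L; in-air after throw: [b4@8:L b3@9:R b5@10:L b6@11:R b2@12:L b1@13:R]
Beat 8 (L): throw ball4 h=6 -> lands@14:L; in-air after throw: [b3@9:R b5@10:L b6@11:R b2@12:L b1@13:R b4@14:L]
Beat 9 (R): throw ball3 h=6 -> lands@15:R; in-air after throw: [b5@10:L b6@11:R b2@12:L b1@13:R b4@14:L b3@15:R]
Beat 10 (L): throw ball5 h=7 -> lands@17:R; in-air after throw: [b6@11:R b2@12:L b1@13:R b4@14:L b3@15:R b5@17:R]
Beat 11 (R): throw ball6 h=5 -> lands@16:L; in-air after throw: [b2@12:L b1@13:R b4@14:L b3@15:R b6@16:L b5@17:R]
Beat 12 (L): throw ball2 h=6 -> lands@18:L; in-air after throw: [b1@13:R b4@14:L b3@15:R b6@16:L b5@17:R b2@18:L]
Ball 2: thrown@1 h=6 -> first land @7; rethrown@7 h=5 -> second land @12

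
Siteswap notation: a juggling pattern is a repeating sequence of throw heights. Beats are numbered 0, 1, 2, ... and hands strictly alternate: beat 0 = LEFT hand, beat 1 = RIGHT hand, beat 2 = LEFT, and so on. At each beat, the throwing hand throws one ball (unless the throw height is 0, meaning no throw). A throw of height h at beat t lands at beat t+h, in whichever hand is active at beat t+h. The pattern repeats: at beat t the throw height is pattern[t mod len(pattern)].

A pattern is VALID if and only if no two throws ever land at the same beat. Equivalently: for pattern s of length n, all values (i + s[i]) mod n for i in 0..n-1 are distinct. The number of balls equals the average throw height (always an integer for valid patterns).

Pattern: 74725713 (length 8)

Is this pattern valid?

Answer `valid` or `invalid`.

i=0: (i + s[i]) mod n = (0 + 7) mod 8 = 7
i=1: (i + s[i]) mod n = (1 + 4) mod 8 = 5
i=2: (i + s[i]) mod n = (2 + 7) mod 8 = 1
i=3: (i + s[i]) mod n = (3 + 2) mod 8 = 5
i=4: (i + s[i]) mod n = (4 + 5) mod 8 = 1
i=5: (i + s[i]) mod n = (5 + 7) mod 8 = 4
i=6: (i + s[i]) mod n = (6 + 1) mod 8 = 7
i=7: (i + s[i]) mod n = (7 + 3) mod 8 = 2
Residues: [7, 5, 1, 5, 1, 4, 7, 2], distinct: False

Answer: invalid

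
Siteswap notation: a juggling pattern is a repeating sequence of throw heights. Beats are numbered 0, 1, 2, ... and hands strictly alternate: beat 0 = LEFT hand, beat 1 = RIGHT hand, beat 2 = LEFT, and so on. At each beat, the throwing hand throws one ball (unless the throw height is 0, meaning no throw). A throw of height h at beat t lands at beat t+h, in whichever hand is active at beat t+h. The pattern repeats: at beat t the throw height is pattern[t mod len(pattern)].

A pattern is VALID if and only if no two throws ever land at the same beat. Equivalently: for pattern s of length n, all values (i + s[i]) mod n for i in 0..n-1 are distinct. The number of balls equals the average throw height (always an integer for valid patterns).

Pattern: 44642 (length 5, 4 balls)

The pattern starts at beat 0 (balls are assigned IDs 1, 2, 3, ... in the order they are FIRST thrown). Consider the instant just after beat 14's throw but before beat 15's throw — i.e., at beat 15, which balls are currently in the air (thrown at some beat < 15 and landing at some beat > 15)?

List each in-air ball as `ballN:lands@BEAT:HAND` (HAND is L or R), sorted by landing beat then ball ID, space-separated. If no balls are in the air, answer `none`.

Beat 0 (L): throw ball1 h=4 -> lands@4:L; in-air after throw: [b1@4:L]
Beat 1 (R): throw ball2 h=4 -> lands@5:R; in-air after throw: [b1@4:L b2@5:R]
Beat 2 (L): throw ball3 h=6 -> lands@8:L; in-air after throw: [b1@4:L b2@5:R b3@8:L]
Beat 3 (R): throw ball4 h=4 -> lands@7:R; in-air after throw: [b1@4:L b2@5:R b4@7:R b3@8:L]
Beat 4 (L): throw ball1 h=2 -> lands@6:L; in-air after throw: [b2@5:R b1@6:L b4@7:R b3@8:L]
Beat 5 (R): throw ball2 h=4 -> lands@9:R; in-air after throw: [b1@6:L b4@7:R b3@8:L b2@9:R]
Beat 6 (L): throw ball1 h=4 -> lands@10:L; in-air after throw: [b4@7:R b3@8:L b2@9:R b1@10:L]
Beat 7 (R): throw ball4 h=6 -> lands@13:R; in-air after throw: [b3@8:L b2@9:R b1@10:L b4@13:R]
Beat 8 (L): throw ball3 h=4 -> lands@12:L; in-air after throw: [b2@9:R b1@10:L b3@12:L b4@13:R]
Beat 9 (R): throw ball2 h=2 -> lands@11:R; in-air after throw: [b1@10:L b2@11:R b3@12:L b4@13:R]
Beat 10 (L): throw ball1 h=4 -> lands@14:L; in-air after throw: [b2@11:R b3@12:L b4@13:R b1@14:L]
Beat 11 (R): throw ball2 h=4 -> lands@15:R; in-air after throw: [b3@12:L b4@13:R b1@14:L b2@15:R]
Beat 12 (L): throw ball3 h=6 -> lands@18:L; in-air after throw: [b4@13:R b1@14:L b2@15:R b3@18:L]
Beat 13 (R): throw ball4 h=4 -> lands@17:R; in-air after throw: [b1@14:L b2@15:R b4@17:R b3@18:L]
Beat 14 (L): throw ball1 h=2 -> lands@16:L; in-air after throw: [b2@15:R b1@16:L b4@17:R b3@18:L]
Beat 15 (R): throw ball2 h=4 -> lands@19:R; in-air after throw: [b1@16:L b4@17:R b3@18:L b2@19:R]

Answer: ball1:lands@16:L ball4:lands@17:R ball3:lands@18:L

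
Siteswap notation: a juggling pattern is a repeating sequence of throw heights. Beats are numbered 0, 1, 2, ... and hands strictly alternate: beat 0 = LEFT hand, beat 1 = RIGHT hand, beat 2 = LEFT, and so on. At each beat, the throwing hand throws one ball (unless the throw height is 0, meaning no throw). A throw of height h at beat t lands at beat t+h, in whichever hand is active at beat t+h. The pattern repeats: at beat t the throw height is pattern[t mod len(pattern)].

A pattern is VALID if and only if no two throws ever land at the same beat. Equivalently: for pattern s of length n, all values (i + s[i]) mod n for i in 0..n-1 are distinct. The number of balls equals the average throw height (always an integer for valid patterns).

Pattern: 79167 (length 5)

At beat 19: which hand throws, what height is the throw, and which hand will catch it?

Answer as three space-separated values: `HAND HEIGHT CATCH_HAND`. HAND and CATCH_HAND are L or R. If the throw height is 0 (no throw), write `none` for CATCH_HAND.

Answer: R 7 L

Derivation:
Beat 19: 19 mod 2 = 1, so hand = R
Throw height = pattern[19 mod 5] = pattern[4] = 7
Lands at beat 19+7=26, 26 mod 2 = 0, so catch hand = L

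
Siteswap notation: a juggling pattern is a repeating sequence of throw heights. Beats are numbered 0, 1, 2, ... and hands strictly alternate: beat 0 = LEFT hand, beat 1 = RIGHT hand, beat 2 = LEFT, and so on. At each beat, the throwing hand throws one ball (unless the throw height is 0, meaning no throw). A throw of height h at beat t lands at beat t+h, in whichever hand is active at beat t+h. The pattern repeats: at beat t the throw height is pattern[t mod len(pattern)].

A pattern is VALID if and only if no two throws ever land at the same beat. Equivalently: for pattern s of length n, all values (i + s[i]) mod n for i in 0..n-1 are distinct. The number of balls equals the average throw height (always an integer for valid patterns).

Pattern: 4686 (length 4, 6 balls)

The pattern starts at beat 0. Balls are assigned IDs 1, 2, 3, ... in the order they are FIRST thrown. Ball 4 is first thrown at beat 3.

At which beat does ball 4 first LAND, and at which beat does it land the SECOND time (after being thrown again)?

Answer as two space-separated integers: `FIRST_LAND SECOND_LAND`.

Beat 0 (L): throw ball1 h=4 -> lands@4:L; in-air after throw: [b1@4:L]
Beat 1 (R): throw ball2 h=6 -> lands@7:R; in-air after throw: [b1@4:L b2@7:R]
Beat 2 (L): throw ball3 h=8 -> lands@10:L; in-air after throw: [b1@4:L b2@7:R b3@10:L]
Beat 3 (R): throw ball4 h=6 -> lands@9:R; in-air after throw: [b1@4:L b2@7:R b4@9:R b3@10:L]
Beat 4 (L): throw ball1 h=4 -> lands@8:L; in-air after throw: [b2@7:R b1@8:L b4@9:R b3@10:L]
Beat 5 (R): throw ball5 h=6 -> lands@11:R; in-air after throw: [b2@7:R b1@8:L b4@9:R b3@10:L b5@11:R]
Beat 6 (L): throw ball6 h=8 -> lands@14:L; in-air after throw: [b2@7:R b1@8:L b4@9:R b3@10:L b5@11:R b6@14:L]
Beat 7 (R): throw ball2 h=6 -> lands@13:R; in-air after throw: [b1@8:L b4@9:R b3@10:L b5@11:R b2@13:R b6@14:L]
Beat 8 (L): throw ball1 h=4 -> lands@12:L; in-air after throw: [b4@9:R b3@10:L b5@11:R b1@12:L b2@13:R b6@14:L]
Beat 9 (R): throw ball4 h=6 -> lands@15:R; in-air after throw: [b3@10:L b5@11:R b1@12:L b2@13:R b6@14:L b4@15:R]
Beat 10 (L): throw ball3 h=8 -> lands@18:L; in-air after throw: [b5@11:R b1@12:L b2@13:R b6@14:L b4@15:R b3@18:L]
Beat 11 (R): throw ball5 h=6 -> lands@17:R; in-air after throw: [b1@12:L b2@13:R b6@14:L b4@15:R b5@17:R b3@18:L]
Beat 12 (L): throw ball1 h=4 -> lands@16:L; in-air after throw: [b2@13:R b6@14:L b4@15:R b1@16:L b5@17:R b3@18:L]
Beat 13 (R): throw ball2 h=6 -> lands@19:R; in-air after throw: [b6@14:L b4@15:R b1@16:L b5@17:R b3@18:L b2@19:R]
Ball 4: thrown@3 h=6 -> first land @9; rethrown@9 h=6 -> second land @15

Answer: 9 15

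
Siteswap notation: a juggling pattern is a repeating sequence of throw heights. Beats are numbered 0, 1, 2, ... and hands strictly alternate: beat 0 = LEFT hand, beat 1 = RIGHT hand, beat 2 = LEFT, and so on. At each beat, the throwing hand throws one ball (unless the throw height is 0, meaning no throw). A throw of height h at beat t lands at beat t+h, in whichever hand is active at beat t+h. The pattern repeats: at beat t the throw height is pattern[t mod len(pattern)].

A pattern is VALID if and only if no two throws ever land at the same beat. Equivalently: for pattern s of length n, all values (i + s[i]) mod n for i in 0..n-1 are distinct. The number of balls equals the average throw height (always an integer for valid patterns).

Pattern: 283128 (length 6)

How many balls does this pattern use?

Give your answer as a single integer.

Answer: 4

Derivation:
Pattern = [2, 8, 3, 1, 2, 8], length n = 6
  position 0: throw height = 2, running sum = 2
  position 1: throw height = 8, running sum = 10
  position 2: throw height = 3, running sum = 13
  position 3: throw height = 1, running sum = 14
  position 4: throw height = 2, running sum = 16
  position 5: throw height = 8, running sum = 24
Total sum = 24; balls = sum / n = 24 / 6 = 4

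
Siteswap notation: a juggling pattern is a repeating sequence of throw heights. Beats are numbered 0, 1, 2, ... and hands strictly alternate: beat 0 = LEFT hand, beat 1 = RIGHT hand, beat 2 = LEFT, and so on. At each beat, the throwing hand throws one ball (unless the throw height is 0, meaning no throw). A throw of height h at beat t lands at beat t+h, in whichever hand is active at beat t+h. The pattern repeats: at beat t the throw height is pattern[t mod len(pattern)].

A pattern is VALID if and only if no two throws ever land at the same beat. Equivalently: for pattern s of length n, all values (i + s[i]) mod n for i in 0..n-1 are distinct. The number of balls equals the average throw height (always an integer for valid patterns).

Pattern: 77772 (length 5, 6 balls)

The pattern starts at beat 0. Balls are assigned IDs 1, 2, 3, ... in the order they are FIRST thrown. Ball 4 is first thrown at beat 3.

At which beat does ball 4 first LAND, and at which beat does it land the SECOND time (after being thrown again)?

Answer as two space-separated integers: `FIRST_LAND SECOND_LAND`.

Beat 0 (L): throw ball1 h=7 -> lands@7:R; in-air after throw: [b1@7:R]
Beat 1 (R): throw ball2 h=7 -> lands@8:L; in-air after throw: [b1@7:R b2@8:L]
Beat 2 (L): throw ball3 h=7 -> lands@9:R; in-air after throw: [b1@7:R b2@8:L b3@9:R]
Beat 3 (R): throw ball4 h=7 -> lands@10:L; in-air after throw: [b1@7:R b2@8:L b3@9:R b4@10:L]
Beat 4 (L): throw ball5 h=2 -> lands@6:L; in-air after throw: [b5@6:L b1@7:R b2@8:L b3@9:R b4@10:L]
Beat 5 (R): throw ball6 h=7 -> lands@12:L; in-air after throw: [b5@6:L b1@7:R b2@8:L b3@9:R b4@10:L b6@12:L]
Beat 6 (L): throw ball5 h=7 -> lands@13:R; in-air after throw: [b1@7:R b2@8:L b3@9:R b4@10:L b6@12:L b5@13:R]
Beat 7 (R): throw ball1 h=7 -> lands@14:L; in-air after throw: [b2@8:L b3@9:R b4@10:L b6@12:L b5@13:R b1@14:L]
Beat 8 (L): throw ball2 h=7 -> lands@15:R; in-air after throw: [b3@9:R b4@10:L b6@12:L b5@13:R b1@14:L b2@15:R]
Beat 9 (R): throw ball3 h=2 -> lands@11:R; in-air after throw: [b4@10:L b3@11:R b6@12:L b5@13:R b1@14:L b2@15:R]
Beat 10 (L): throw ball4 h=7 -> lands@17:R; in-air after throw: [b3@11:R b6@12:L b5@13:R b1@14:L b2@15:R b4@17:R]
Beat 11 (R): throw ball3 h=7 -> lands@18:L; in-air after throw: [b6@12:L b5@13:R b1@14:L b2@15:R b4@17:R b3@18:L]
Beat 12 (L): throw ball6 h=7 -> lands@19:R; in-air after throw: [b5@13:R b1@14:L b2@15:R b4@17:R b3@18:L b6@19:R]
Beat 13 (R): throw ball5 h=7 -> lands@20:L; in-air after throw: [b1@14:L b2@15:R b4@17:R b3@18:L b6@19:R b5@20:L]
Beat 14 (L): throw ball1 h=2 -> lands@16:L; in-air after throw: [b2@15:R b1@16:L b4@17:R b3@18:L b6@19:R b5@20:L]
Ball 4: thrown@3 h=7 -> first land @10; rethrown@10 h=7 -> second land @17

Answer: 10 17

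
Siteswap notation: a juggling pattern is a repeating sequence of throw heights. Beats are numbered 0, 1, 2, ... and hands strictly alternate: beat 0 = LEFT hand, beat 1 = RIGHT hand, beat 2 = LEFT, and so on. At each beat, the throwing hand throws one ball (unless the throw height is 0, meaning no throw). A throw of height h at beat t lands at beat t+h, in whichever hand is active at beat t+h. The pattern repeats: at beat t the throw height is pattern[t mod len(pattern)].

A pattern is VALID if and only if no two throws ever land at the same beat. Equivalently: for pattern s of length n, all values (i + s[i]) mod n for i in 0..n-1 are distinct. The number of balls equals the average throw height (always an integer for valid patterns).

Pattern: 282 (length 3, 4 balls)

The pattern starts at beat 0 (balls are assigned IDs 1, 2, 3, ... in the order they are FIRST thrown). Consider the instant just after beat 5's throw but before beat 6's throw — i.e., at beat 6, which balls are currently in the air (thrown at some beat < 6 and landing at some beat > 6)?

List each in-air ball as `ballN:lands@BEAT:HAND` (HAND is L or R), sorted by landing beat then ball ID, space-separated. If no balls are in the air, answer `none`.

Beat 0 (L): throw ball1 h=2 -> lands@2:L; in-air after throw: [b1@2:L]
Beat 1 (R): throw ball2 h=8 -> lands@9:R; in-air after throw: [b1@2:L b2@9:R]
Beat 2 (L): throw ball1 h=2 -> lands@4:L; in-air after throw: [b1@4:L b2@9:R]
Beat 3 (R): throw ball3 h=2 -> lands@5:R; in-air after throw: [b1@4:L b3@5:R b2@9:R]
Beat 4 (L): throw ball1 h=8 -> lands@12:L; in-air after throw: [b3@5:R b2@9:R b1@12:L]
Beat 5 (R): throw ball3 h=2 -> lands@7:R; in-air after throw: [b3@7:R b2@9:R b1@12:L]
Beat 6 (L): throw ball4 h=2 -> lands@8:L; in-air after throw: [b3@7:R b4@8:L b2@9:R b1@12:L]

Answer: ball3:lands@7:R ball2:lands@9:R ball1:lands@12:L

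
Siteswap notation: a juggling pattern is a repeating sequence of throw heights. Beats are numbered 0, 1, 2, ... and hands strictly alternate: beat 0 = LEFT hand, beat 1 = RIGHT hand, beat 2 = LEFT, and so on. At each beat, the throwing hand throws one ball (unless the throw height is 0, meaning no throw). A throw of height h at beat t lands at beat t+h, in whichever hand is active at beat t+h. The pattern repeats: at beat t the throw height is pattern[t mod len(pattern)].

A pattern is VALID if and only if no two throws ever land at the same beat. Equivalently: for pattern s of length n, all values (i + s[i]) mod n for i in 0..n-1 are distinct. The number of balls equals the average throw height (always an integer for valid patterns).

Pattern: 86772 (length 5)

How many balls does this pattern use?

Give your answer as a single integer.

Answer: 6

Derivation:
Pattern = [8, 6, 7, 7, 2], length n = 5
  position 0: throw height = 8, running sum = 8
  position 1: throw height = 6, running sum = 14
  position 2: throw height = 7, running sum = 21
  position 3: throw height = 7, running sum = 28
  position 4: throw height = 2, running sum = 30
Total sum = 30; balls = sum / n = 30 / 5 = 6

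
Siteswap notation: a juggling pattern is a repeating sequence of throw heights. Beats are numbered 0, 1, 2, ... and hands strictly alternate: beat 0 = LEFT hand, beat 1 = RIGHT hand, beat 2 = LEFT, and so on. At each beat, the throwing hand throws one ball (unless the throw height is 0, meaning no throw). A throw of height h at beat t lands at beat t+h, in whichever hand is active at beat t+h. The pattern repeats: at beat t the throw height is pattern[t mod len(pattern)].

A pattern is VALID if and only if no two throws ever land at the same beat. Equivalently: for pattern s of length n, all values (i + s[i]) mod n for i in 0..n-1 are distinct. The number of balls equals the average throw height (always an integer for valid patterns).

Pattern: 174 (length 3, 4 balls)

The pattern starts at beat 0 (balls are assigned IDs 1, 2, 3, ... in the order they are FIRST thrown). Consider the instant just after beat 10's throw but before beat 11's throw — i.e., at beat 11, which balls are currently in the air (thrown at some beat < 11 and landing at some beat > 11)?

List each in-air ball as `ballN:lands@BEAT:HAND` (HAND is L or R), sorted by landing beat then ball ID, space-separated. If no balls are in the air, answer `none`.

Beat 0 (L): throw ball1 h=1 -> lands@1:R; in-air after throw: [b1@1:R]
Beat 1 (R): throw ball1 h=7 -> lands@8:L; in-air after throw: [b1@8:L]
Beat 2 (L): throw ball2 h=4 -> lands@6:L; in-air after throw: [b2@6:L b1@8:L]
Beat 3 (R): throw ball3 h=1 -> lands@4:L; in-air after throw: [b3@4:L b2@6:L b1@8:L]
Beat 4 (L): throw ball3 h=7 -> lands@11:R; in-air after throw: [b2@6:L b1@8:L b3@11:R]
Beat 5 (R): throw ball4 h=4 -> lands@9:R; in-air after throw: [b2@6:L b1@8:L b4@9:R b3@11:R]
Beat 6 (L): throw ball2 h=1 -> lands@7:R; in-air after throw: [b2@7:R b1@8:L b4@9:R b3@11:R]
Beat 7 (R): throw ball2 h=7 -> lands@14:L; in-air after throw: [b1@8:L b4@9:R b3@11:R b2@14:L]
Beat 8 (L): throw ball1 h=4 -> lands@12:L; in-air after throw: [b4@9:R b3@11:R b1@12:L b2@14:L]
Beat 9 (R): throw ball4 h=1 -> lands@10:L; in-air after throw: [b4@10:L b3@11:R b1@12:L b2@14:L]
Beat 10 (L): throw ball4 h=7 -> lands@17:R; in-air after throw: [b3@11:R b1@12:L b2@14:L b4@17:R]
Beat 11 (R): throw ball3 h=4 -> lands@15:R; in-air after throw: [b1@12:L b2@14:L b3@15:R b4@17:R]

Answer: ball1:lands@12:L ball2:lands@14:L ball4:lands@17:R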